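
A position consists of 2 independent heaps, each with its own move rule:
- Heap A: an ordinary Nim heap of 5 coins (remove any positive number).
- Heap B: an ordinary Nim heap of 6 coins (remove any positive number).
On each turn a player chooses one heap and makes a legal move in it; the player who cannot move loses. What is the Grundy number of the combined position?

Heap A is a plain Nim heap of size 5, so its Grundy value is 5.
Heap B is a plain Nim heap of size 6, so its Grundy value is 6.
By the Sprague-Grundy theorem, the Grundy value of a sum of independent games is the XOR of the component values.
Combined value = 5 XOR 6 = 3.

3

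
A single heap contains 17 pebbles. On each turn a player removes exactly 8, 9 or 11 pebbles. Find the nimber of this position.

2

Grundy values for subtraction set {8, 9, 11}:
k:     0  1  2  3  4  5  6  7  8  9 10 11 12 13 14 15 16 17
g(k):  0  0  0  0  0  0  0  0  1  1  1  1  1  1  1  1  2  2
So g(17) = 2.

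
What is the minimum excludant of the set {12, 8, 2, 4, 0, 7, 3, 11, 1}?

5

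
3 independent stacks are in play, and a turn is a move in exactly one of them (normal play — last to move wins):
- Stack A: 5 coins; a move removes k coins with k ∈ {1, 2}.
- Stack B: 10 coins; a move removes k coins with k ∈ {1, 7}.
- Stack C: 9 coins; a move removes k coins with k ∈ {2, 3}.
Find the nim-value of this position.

0

For stack A, compute g(0), g(1), … with moves {1, 2}:
g(0) = mex{} = 0
g(1) = mex{0} = 1
g(2) = mex{0,1} = 2
g(3) = mex{1,2} = 0
g(4) = mex{0,2} = 1
g(5) = mex{0,1} = 2
So g(5) = 2.
For stack B, compute g(0), g(1), … with moves {1, 7}:
k:     0  1  2  3  4  5  6  7  8  9 10
g(k):  0  1  0  1  0  1  0  1  0  1  0
So g(10) = 0.
For stack C, compute g(0), g(1), … with moves {2, 3}:
g(0) = mex{} = 0
g(1) = mex{} = 0
g(2) = mex{0} = 1
g(3) = mex{0} = 1
g(4) = mex{0,1} = 2
g(5) = mex{1} = 0
g(6) = mex{1,2} = 0
g(7) = mex{0,2} = 1
g(8) = mex{0} = 1
g(9) = mex{0,1} = 2
So g(9) = 2.
The value of a disjunctive sum is the nim-sum of the parts.
Combined value = 2 ⊕ 0 ⊕ 2 = 0.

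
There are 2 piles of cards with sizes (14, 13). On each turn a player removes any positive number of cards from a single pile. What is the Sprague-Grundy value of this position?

3

Compute the nim-sum pairwise:
14 XOR 13 = 3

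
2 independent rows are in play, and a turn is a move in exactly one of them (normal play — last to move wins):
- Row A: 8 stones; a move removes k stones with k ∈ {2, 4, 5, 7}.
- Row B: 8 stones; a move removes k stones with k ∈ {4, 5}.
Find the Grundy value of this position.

6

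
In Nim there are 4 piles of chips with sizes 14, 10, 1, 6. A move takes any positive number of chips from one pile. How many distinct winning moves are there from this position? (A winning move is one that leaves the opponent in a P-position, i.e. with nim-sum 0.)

3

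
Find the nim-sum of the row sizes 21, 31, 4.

Compute the nim-sum pairwise:
21 XOR 31 = 10
10 XOR 4 = 14

14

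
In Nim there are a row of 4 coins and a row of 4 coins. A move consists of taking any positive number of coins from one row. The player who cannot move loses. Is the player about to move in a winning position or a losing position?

Losing position

Nim-sum: 4 ⊕ 4 = 0.
The nim-sum is 0, so this is a P-position: the player to move is in a losing position under optimal play.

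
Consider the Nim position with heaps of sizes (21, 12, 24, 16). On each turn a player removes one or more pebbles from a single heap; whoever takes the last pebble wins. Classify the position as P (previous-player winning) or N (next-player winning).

N-position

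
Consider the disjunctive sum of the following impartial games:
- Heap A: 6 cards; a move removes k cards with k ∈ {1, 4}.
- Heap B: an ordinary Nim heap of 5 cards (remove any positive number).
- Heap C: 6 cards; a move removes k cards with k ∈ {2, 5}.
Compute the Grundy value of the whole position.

For heap A, compute g(0), g(1), … with moves {1, 4}:
g(0) = mex{} = 0
g(1) = mex{0} = 1
g(2) = mex{1} = 0
g(3) = mex{0} = 1
g(4) = mex{0,1} = 2
g(5) = mex{1,2} = 0
g(6) = mex{0} = 1
So g(6) = 1.
Heap B is a plain Nim heap of size 5, so its Grundy value is 5.
Build the Grundy sequence for heap C with g(k) = mex{g(k−s) : s ∈ {2, 5}, s ≤ k}:
k:     0  1  2  3  4  5  6
g(k):  0  0  1  1  0  2  1
So g(6) = 1.
By the Sprague-Grundy theorem, the Grundy value of a sum of independent games is the XOR of the component values.
Combined value = 1 XOR 5 XOR 1 = 5.

5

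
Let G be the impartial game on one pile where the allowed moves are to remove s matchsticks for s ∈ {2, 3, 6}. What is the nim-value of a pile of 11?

1

Grundy values for subtraction set {2, 3, 6}:
g(0) = mex{} = 0
g(1) = mex{} = 0
g(2) = mex{0} = 1
g(3) = mex{0} = 1
g(4) = mex{0,1} = 2
g(5) = mex{1} = 0
g(6) = mex{0,1,2} = 3
g(7) = mex{0,2} = 1
g(8) = mex{0,1,3} = 2
g(9) = mex{1,3} = 0
g(10) = mex{1,2} = 0
g(11) = mex{0,2} = 1
So g(11) = 1.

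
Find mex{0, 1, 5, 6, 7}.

2

The values 0, 1 are all present; 2 is the first non-negative integer missing from the set.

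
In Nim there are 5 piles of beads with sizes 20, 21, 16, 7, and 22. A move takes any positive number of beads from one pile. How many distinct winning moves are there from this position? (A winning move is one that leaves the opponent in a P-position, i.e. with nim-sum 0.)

0

Nim-sum: 20 ⊕ 21 ⊕ 16 ⊕ 7 ⊕ 22 = 0.
The nim-sum is already 0, so every move leaves a nonzero nim-sum — there are no winning moves.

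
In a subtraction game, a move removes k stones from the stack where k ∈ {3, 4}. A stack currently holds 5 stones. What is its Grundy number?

Compute g(0), g(1), … for moves {3, 4}:
k:     0  1  2  3  4  5
g(k):  0  0  0  1  1  1
So g(5) = 1.

1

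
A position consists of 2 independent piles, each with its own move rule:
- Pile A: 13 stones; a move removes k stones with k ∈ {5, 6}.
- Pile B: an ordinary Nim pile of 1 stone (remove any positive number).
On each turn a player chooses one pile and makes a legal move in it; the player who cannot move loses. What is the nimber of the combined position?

For pile A, compute g(0), g(1), … with moves {5, 6}:
k:     0  1  2  3  4  5  6  7  8  9 10 11 12 13
g(k):  0  0  0  0  0  1  1  1  1  1  2  0  0  0
So g(13) = 0.
Pile B is a plain Nim pile of size 1, so its Grundy value is 1.
By the Sprague-Grundy theorem, the Grundy value of a sum of independent games is the XOR of the component values.
Combined value = 0 XOR 1 = 1.

1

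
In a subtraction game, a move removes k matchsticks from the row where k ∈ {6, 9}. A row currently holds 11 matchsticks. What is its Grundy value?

1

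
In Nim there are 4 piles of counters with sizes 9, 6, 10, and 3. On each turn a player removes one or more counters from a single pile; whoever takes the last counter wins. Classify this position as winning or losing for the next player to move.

Winning position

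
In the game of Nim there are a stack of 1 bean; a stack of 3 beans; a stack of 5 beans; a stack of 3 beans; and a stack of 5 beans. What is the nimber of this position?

1

Bitwise XOR of the heap sizes:
  001  (1)
  011  (3)
  101  (5)
  011  (3)
  101  (5)
  ---
  001  (1)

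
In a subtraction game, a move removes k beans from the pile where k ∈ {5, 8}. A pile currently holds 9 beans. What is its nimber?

Build the Grundy sequence with g(k) = mex{g(k−s) : s ∈ {5, 8}, s ≤ k}:
g(0) = mex{} = 0
g(1) = mex{} = 0
g(2) = mex{} = 0
g(3) = mex{} = 0
g(4) = mex{} = 0
g(5) = mex{0} = 1
g(6) = mex{0} = 1
g(7) = mex{0} = 1
g(8) = mex{0} = 1
g(9) = mex{0} = 1
So g(9) = 1.

1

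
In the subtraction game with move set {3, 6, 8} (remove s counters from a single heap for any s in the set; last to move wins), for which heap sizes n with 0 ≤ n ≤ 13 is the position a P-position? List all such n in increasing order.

0, 1, 2, 11, 12, 13

Compute g(0), g(1), … for moves {3, 6, 8}:
g(0) = mex{} = 0
g(1) = mex{} = 0
g(2) = mex{} = 0
g(3) = mex{0} = 1
g(4) = mex{0} = 1
g(5) = mex{0} = 1
g(6) = mex{0,1} = 2
g(7) = mex{0,1} = 2
g(8) = mex{0,1} = 2
g(9) = mex{0,1,2} = 3
g(10) = mex{0,1,2} = 3
g(11) = mex{1,2} = 0
g(12) = mex{1,2,3} = 0
g(13) = mex{1,2,3} = 0
The P-positions (g = 0) in 0..13 are 0, 1, 2, 11, 12, 13.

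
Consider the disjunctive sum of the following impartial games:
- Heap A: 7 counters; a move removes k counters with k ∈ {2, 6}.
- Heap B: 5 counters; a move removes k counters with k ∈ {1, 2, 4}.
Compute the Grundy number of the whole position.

3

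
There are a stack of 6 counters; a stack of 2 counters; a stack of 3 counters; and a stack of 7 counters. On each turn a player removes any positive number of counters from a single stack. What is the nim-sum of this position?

0

Nim-sum: 6 ⊕ 2 ⊕ 3 ⊕ 7 = 0.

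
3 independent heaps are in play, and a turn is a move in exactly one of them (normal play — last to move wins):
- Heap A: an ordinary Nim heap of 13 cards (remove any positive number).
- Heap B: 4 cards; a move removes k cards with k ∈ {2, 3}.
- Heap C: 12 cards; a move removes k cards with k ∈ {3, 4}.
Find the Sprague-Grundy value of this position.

14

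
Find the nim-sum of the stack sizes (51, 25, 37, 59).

Nim-sum: 51 ⊕ 25 ⊕ 37 ⊕ 59 = 52.

52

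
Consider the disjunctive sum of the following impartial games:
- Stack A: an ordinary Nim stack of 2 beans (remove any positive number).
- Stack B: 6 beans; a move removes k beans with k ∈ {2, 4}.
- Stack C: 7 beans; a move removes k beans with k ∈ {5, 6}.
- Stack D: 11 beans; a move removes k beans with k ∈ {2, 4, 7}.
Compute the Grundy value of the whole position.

Stack A is a plain Nim stack of size 2, so its Grundy value is 2.
For stack B, compute g(0), g(1), … with moves {2, 4}:
k:     0  1  2  3  4  5  6
g(k):  0  0  1  1  2  2  0
So g(6) = 0.
For stack C, compute g(0), g(1), … with moves {5, 6}:
k:     0  1  2  3  4  5  6  7
g(k):  0  0  0  0  0  1  1  1
So g(7) = 1.
For stack D, compute g(0), g(1), … with moves {2, 4, 7}:
g(0) = mex{} = 0
g(1) = mex{} = 0
g(2) = mex{0} = 1
g(3) = mex{0} = 1
g(4) = mex{0,1} = 2
g(5) = mex{0,1} = 2
g(6) = mex{1,2} = 0
g(7) = mex{0,1,2} = 3
g(8) = mex{0,2} = 1
g(9) = mex{1,2,3} = 0
g(10) = mex{0,1} = 2
g(11) = mex{0,2,3} = 1
So g(11) = 1.
The value of a disjunctive sum is the nim-sum of the parts.
Combined value = 2 ⊕ 0 ⊕ 1 ⊕ 1 = 2.

2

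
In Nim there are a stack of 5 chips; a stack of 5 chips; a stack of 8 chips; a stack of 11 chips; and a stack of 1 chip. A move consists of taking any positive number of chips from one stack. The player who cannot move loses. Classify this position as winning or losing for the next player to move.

Winning position

Compute the nim-sum pairwise:
5 XOR 5 = 0
0 XOR 8 = 8
8 XOR 11 = 3
3 XOR 1 = 2
The nim-sum is 2 ≠ 0, so this is an N-position: the player to move can win.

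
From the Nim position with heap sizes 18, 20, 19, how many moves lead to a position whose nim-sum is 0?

3

Nim-sum: 18 ^ 20 ^ 19 = 21.
The overall nim-sum is X = 21. A heap of size p has a winning move iff p XOR X < p (reduce it to p XOR X).
  18: 18 XOR 21 = 7 < 18 — winning move (to 7).
  20: 20 XOR 21 = 1 < 20 — winning move (to 1).
  19: 19 XOR 21 = 6 < 19 — winning move (to 6).
That gives 3 winning moves.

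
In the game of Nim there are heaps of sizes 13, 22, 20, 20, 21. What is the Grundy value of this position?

Write each in binary and XOR column by column:
  01101  (13)
  10110  (22)
  10100  (20)
  10100  (20)
  10101  (21)
  -----
  01110  (14)

14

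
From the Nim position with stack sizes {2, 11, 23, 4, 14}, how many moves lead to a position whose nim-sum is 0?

1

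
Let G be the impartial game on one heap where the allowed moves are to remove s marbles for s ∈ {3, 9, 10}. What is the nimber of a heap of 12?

Grundy values for subtraction set {3, 9, 10}:
g(0) = mex{} = 0
g(1) = mex{} = 0
g(2) = mex{} = 0
g(3) = mex{0} = 1
g(4) = mex{0} = 1
g(5) = mex{0} = 1
g(6) = mex{1} = 0
g(7) = mex{1} = 0
g(8) = mex{1} = 0
g(9) = mex{0} = 1
g(10) = mex{0} = 1
g(11) = mex{0} = 1
g(12) = mex{0,1} = 2
So g(12) = 2.

2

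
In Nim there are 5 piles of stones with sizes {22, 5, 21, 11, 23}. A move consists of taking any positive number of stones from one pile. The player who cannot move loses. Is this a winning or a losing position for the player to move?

Compute the nim-sum pairwise:
22 ^ 5 = 19
19 ^ 21 = 6
6 ^ 11 = 13
13 ^ 23 = 26
The nim-sum is 26 ≠ 0, so this is an N-position: the player to move can win.

Winning position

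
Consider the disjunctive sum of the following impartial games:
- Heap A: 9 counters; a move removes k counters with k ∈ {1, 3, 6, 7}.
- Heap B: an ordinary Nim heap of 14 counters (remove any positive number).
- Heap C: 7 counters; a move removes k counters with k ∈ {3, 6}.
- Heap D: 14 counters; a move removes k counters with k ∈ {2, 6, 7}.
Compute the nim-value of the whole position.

15

Build the Grundy sequence for heap A with g(k) = mex{g(k−s) : s ∈ {1, 3, 6, 7}, s ≤ k}:
g(0) = mex{} = 0
g(1) = mex{0} = 1
g(2) = mex{1} = 0
g(3) = mex{0} = 1
g(4) = mex{1} = 0
g(5) = mex{0} = 1
g(6) = mex{0,1} = 2
g(7) = mex{0,1,2} = 3
g(8) = mex{0,1,3} = 2
g(9) = mex{0,1,2} = 3
So g(9) = 3.
Heap B is a plain Nim heap of size 14, so its Grundy value is 14.
Grundy values for heap C (subtraction set {3, 6}):
k:     0  1  2  3  4  5  6  7
g(k):  0  0  0  1  1  1  2  2
So g(7) = 2.
Grundy values for heap D (subtraction set {2, 6, 7}):
k:     0  1  2  3  4  5  6  7  8  9 10 11 12 13 14
g(k):  0  0  1  1  0  0  1  1  2  0  3  1  2  0  0
So g(14) = 0.
By the Sprague-Grundy theorem, the Grundy value of a sum of independent games is the XOR of the component values.
Combined value = 3 ⊕ 14 ⊕ 2 ⊕ 0 = 15.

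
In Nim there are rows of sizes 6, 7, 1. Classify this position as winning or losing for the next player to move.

Losing position

Bitwise XOR of the heap sizes:
  110  (6)
  111  (7)
  001  (1)
  ---
  000  (0)
The nim-sum is 0, so this is a P-position: the player to move is in a losing position under optimal play.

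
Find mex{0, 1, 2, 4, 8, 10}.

The values 0, 1, 2 are all present; 3 is the first non-negative integer missing from the set.

3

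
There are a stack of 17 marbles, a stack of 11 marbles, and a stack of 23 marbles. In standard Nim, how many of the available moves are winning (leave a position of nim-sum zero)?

Write each in binary and XOR column by column:
  10001  (17)
  01011  (11)
  10111  (23)
  -----
  01101  (13)
The overall nim-sum is X = 13. A stack of size p has a winning move iff p XOR X < p (reduce it to p XOR X).
  17: 17 XOR 13 = 28 ≥ 17 — no move.
  11: 11 XOR 13 = 6 < 11 — winning move (to 6).
  23: 23 XOR 13 = 26 ≥ 23 — no move.
That gives 1 winning move.

1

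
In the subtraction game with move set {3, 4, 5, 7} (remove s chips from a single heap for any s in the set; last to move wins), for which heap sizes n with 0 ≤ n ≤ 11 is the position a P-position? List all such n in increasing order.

0, 1, 2, 10, 11

Build the Grundy sequence with g(k) = mex{g(k−s) : s ∈ {3, 4, 5, 7}, s ≤ k}:
k:     0  1  2  3  4  5  6  7  8  9 10 11
g(k):  0  0  0  1  1  1  2  2  2  3  0  0
The P-positions (g = 0) in 0..11 are 0, 1, 2, 10, 11.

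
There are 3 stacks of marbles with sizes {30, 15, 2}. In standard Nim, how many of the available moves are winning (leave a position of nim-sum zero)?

Nim-sum: 30 ^ 15 ^ 2 = 19.
The overall nim-sum is X = 19. A stack of size p has a winning move iff p XOR X < p (reduce it to p XOR X).
  30: 30 XOR 19 = 13 < 30 — winning move (to 13).
  15: 15 XOR 19 = 28 ≥ 15 — no move.
  2: 2 XOR 19 = 17 ≥ 2 — no move.
That gives 1 winning move.

1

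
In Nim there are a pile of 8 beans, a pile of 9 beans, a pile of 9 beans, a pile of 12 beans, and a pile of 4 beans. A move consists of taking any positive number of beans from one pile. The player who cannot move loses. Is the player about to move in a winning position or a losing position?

Losing position

Compute the nim-sum pairwise:
8 ^ 9 = 1
1 ^ 9 = 8
8 ^ 12 = 4
4 ^ 4 = 0
The nim-sum is 0, so this is a P-position: the player to move is in a losing position under optimal play.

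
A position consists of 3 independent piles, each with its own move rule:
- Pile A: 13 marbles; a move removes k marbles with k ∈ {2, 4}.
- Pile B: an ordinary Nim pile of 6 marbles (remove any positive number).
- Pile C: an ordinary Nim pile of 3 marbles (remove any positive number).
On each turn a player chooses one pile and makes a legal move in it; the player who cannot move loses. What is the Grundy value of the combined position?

5

For pile A, compute g(0), g(1), … with moves {2, 4}:
g(0) = mex{} = 0
g(1) = mex{} = 0
g(2) = mex{0} = 1
g(3) = mex{0} = 1
g(4) = mex{0,1} = 2
g(5) = mex{0,1} = 2
g(6) = mex{1,2} = 0
g(7) = mex{1,2} = 0
g(8) = mex{0,2} = 1
g(9) = mex{0,2} = 1
g(10) = mex{0,1} = 2
g(11) = mex{0,1} = 2
g(12) = mex{1,2} = 0
g(13) = mex{1,2} = 0
So g(13) = 0.
Pile B is a plain Nim pile of size 6, so its Grundy value is 6.
Pile C is a plain Nim pile of size 3, so its Grundy value is 3.
By the Sprague-Grundy theorem, the Grundy value of a sum of independent games is the XOR of the component values.
Combined value = 0 ⊕ 6 ⊕ 3 = 5.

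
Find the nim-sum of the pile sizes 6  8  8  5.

In binary:
  0110  (6)
  1000  (8)
  1000  (8)
  0101  (5)
  ----
  0011  (3)

3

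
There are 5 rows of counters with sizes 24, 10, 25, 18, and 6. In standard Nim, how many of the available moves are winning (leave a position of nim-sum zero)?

3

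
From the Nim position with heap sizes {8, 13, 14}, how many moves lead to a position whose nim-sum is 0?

3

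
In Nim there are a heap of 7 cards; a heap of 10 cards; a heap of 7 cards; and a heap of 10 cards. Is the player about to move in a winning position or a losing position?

Losing position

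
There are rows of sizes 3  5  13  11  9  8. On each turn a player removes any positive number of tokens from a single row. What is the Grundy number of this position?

1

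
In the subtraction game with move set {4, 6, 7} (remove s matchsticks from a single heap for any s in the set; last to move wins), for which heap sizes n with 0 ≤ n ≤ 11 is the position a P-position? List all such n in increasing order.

Compute g(0), g(1), … for moves {4, 6, 7}:
k:     0  1  2  3  4  5  6  7  8  9 10 11
g(k):  0  0  0  0  1  1  1  1  2  2  2  0
The P-positions (g = 0) in 0..11 are 0, 1, 2, 3, 11.

0, 1, 2, 3, 11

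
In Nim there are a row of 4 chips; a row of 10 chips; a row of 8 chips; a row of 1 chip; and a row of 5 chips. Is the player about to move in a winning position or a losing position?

Winning position

Compute the nim-sum pairwise:
4 XOR 10 = 14
14 XOR 8 = 6
6 XOR 1 = 7
7 XOR 5 = 2
The nim-sum is 2 ≠ 0, so this is an N-position: the player to move can win.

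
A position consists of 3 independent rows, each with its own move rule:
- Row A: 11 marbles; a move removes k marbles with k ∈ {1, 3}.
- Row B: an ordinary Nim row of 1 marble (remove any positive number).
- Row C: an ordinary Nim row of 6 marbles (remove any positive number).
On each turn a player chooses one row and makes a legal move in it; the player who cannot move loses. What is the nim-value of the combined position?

Build the Grundy sequence for row A with g(k) = mex{g(k−s) : s ∈ {1, 3}, s ≤ k}:
k:     0  1  2  3  4  5  6  7  8  9 10 11
g(k):  0  1  0  1  0  1  0  1  0  1  0  1
So g(11) = 1.
Row B is a plain Nim row of size 1, so its Grundy value is 1.
Row C is a plain Nim row of size 6, so its Grundy value is 6.
The value of a disjunctive sum is the nim-sum of the parts.
Combined value = 1 ⊕ 1 ⊕ 6 = 6.

6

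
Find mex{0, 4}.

1

0 is in the set but 1 is not, so the mex is 1.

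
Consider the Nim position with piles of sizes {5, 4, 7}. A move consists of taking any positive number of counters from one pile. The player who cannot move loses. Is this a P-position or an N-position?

N-position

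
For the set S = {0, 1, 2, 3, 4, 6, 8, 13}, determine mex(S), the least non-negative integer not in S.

The values 0, 1, 2, 3, 4 are all present; 5 is the first non-negative integer missing from the set.

5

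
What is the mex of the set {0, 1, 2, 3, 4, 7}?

The values 0, 1, 2, 3, 4 are all present; 5 is the first non-negative integer missing from the set.

5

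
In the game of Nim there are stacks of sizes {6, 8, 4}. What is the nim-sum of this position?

10

Nim-sum: 6 ⊕ 8 ⊕ 4 = 10.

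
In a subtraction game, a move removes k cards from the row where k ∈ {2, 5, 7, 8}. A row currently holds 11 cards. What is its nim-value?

Build the Grundy sequence with g(k) = mex{g(k−s) : s ∈ {2, 5, 7, 8}, s ≤ k}:
g(0) = mex{} = 0
g(1) = mex{} = 0
g(2) = mex{0} = 1
g(3) = mex{0} = 1
g(4) = mex{1} = 0
g(5) = mex{0,1} = 2
g(6) = mex{0} = 1
g(7) = mex{0,1,2} = 3
g(8) = mex{0,1} = 2
g(9) = mex{0,1,3} = 2
g(10) = mex{1,2} = 0
g(11) = mex{0,1,2} = 3
So g(11) = 3.

3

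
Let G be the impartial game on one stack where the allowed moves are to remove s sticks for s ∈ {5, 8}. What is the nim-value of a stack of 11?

2

Compute g(0), g(1), … for moves {5, 8}:
k:     0  1  2  3  4  5  6  7  8  9 10 11
g(k):  0  0  0  0  0  1  1  1  1  1  2  2
So g(11) = 2.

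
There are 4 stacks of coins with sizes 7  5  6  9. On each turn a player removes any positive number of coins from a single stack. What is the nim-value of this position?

13

Compute the nim-sum pairwise:
7 ⊕ 5 = 2
2 ⊕ 6 = 4
4 ⊕ 9 = 13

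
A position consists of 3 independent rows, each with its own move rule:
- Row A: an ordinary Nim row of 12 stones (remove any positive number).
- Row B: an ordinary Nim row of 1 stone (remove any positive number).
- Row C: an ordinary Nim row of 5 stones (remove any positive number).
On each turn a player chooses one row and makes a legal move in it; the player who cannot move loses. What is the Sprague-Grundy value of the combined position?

8

Row A is a plain Nim row of size 12, so its Grundy value is 12.
Row B is a plain Nim row of size 1, so its Grundy value is 1.
Row C is a plain Nim row of size 5, so its Grundy value is 5.
The value of a disjunctive sum is the nim-sum of the parts.
Combined value = 12 ⊕ 1 ⊕ 5 = 8.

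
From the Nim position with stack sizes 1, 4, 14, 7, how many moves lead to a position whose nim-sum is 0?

Nim-sum: 1 ⊕ 4 ⊕ 14 ⊕ 7 = 12.
The overall nim-sum is X = 12. A stack of size p has a winning move iff p XOR X < p (reduce it to p XOR X).
  1: 1 XOR 12 = 13 ≥ 1 — no move.
  4: 4 XOR 12 = 8 ≥ 4 — no move.
  14: 14 XOR 12 = 2 < 14 — winning move (to 2).
  7: 7 XOR 12 = 11 ≥ 7 — no move.
That gives 1 winning move.

1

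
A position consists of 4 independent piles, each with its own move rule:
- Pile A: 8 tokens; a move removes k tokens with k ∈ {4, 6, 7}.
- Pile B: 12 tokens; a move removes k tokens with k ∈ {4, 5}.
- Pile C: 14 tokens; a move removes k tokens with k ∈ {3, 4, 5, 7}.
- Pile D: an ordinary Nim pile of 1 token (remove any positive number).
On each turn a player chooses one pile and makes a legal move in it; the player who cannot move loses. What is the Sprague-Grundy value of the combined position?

2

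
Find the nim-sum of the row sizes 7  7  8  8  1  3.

Nim-sum: 7 ^ 7 ^ 8 ^ 8 ^ 1 ^ 3 = 2.

2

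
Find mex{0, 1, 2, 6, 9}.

The values 0, 1, 2 are all present; 3 is the first non-negative integer missing from the set.

3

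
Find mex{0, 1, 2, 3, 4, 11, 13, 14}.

The values 0, 1, 2, 3, 4 are all present; 5 is the first non-negative integer missing from the set.

5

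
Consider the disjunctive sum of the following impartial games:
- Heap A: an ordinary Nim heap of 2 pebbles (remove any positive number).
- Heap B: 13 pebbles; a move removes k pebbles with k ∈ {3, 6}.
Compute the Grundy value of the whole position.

3

Heap A is a plain Nim heap of size 2, so its Grundy value is 2.
For heap B, compute g(0), g(1), … with moves {3, 6}:
k:     0  1  2  3  4  5  6  7  8  9 10 11 12 13
g(k):  0  0  0  1  1  1  2  2  2  0  0  0  1  1
So g(13) = 1.
The value of a disjunctive sum is the nim-sum of the parts.
Combined value = 2 XOR 1 = 3.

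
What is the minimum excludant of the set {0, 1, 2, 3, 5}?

The values 0, 1, 2, 3 are all present; 4 is the first non-negative integer missing from the set.

4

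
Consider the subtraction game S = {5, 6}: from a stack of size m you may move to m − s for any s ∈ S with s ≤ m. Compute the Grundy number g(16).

1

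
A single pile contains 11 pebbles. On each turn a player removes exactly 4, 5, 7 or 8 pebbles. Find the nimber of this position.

2

Compute g(0), g(1), … for moves {4, 5, 7, 8}:
g(0) = mex{} = 0
g(1) = mex{} = 0
g(2) = mex{} = 0
g(3) = mex{} = 0
g(4) = mex{0} = 1
g(5) = mex{0} = 1
g(6) = mex{0} = 1
g(7) = mex{0} = 1
g(8) = mex{0,1} = 2
g(9) = mex{0,1} = 2
g(10) = mex{0,1} = 2
g(11) = mex{0,1} = 2
So g(11) = 2.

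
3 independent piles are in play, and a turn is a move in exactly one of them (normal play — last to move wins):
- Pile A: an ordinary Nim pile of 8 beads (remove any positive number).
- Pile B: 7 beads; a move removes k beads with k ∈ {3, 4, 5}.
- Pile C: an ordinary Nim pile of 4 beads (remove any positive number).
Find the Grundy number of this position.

14

Pile A is a plain Nim pile of size 8, so its Grundy value is 8.
Build the Grundy sequence for pile B with g(k) = mex{g(k−s) : s ∈ {3, 4, 5}, s ≤ k}:
g(0) = mex{} = 0
g(1) = mex{} = 0
g(2) = mex{} = 0
g(3) = mex{0} = 1
g(4) = mex{0} = 1
g(5) = mex{0} = 1
g(6) = mex{0,1} = 2
g(7) = mex{0,1} = 2
So g(7) = 2.
Pile C is a plain Nim pile of size 4, so its Grundy value is 4.
By the Sprague-Grundy theorem, the Grundy value of a sum of independent games is the XOR of the component values.
Combined value = 8 ⊕ 2 ⊕ 4 = 14.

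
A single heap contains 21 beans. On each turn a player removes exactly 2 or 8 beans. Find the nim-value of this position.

0

Compute g(0), g(1), … for moves {2, 8}:
k:     0  1  2  3  4  5  6  7  8  9 10 11 12 13 14 15 16 17 18 19 20 21
g(k):  0  0  1  1  0  0  1  1  2  2  0  0  1  1  0  0  1  1  2  2  0  0
So g(21) = 0.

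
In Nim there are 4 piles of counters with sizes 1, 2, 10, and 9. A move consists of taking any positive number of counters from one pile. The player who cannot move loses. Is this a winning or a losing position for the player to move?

Compute the nim-sum pairwise:
1 XOR 2 = 3
3 XOR 10 = 9
9 XOR 9 = 0
The nim-sum is 0, so this is a P-position: the player to move is in a losing position under optimal play.

Losing position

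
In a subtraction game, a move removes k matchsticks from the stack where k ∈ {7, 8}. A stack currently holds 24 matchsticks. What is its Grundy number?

1

Build the Grundy sequence with g(k) = mex{g(k−s) : s ∈ {7, 8}, s ≤ k}:
k:     0  1  2  3  4  5  6  7  8  9 10 11 12 13 14 15 16 17 18 19 20 21 22 23 24
g(k):  0  0  0  0  0  0  0  1  1  1  1  1  1  1  2  0  0  0  0  0  0  0  1  1  1
So g(24) = 1.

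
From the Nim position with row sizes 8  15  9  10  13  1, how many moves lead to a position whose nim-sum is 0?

Nim-sum: 8 ^ 15 ^ 9 ^ 10 ^ 13 ^ 1 = 8.
The overall nim-sum is X = 8. A row of size p has a winning move iff p XOR X < p (reduce it to p XOR X).
  8: 8 XOR 8 = 0 < 8 — winning move (to 0).
  15: 15 XOR 8 = 7 < 15 — winning move (to 7).
  9: 9 XOR 8 = 1 < 9 — winning move (to 1).
  10: 10 XOR 8 = 2 < 10 — winning move (to 2).
  13: 13 XOR 8 = 5 < 13 — winning move (to 5).
  1: 1 XOR 8 = 9 ≥ 1 — no move.
That gives 5 winning moves.

5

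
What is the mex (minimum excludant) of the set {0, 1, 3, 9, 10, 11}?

2

The values 0, 1 are all present; 2 is the first non-negative integer missing from the set.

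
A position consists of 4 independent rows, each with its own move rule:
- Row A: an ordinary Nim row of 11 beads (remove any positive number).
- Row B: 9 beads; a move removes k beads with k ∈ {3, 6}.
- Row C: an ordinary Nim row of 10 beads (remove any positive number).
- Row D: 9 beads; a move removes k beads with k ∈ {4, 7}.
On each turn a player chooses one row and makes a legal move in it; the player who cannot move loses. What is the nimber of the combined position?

3

Row A is a plain Nim row of size 11, so its Grundy value is 11.
For row B, compute g(0), g(1), … with moves {3, 6}:
g(0) = mex{} = 0
g(1) = mex{} = 0
g(2) = mex{} = 0
g(3) = mex{0} = 1
g(4) = mex{0} = 1
g(5) = mex{0} = 1
g(6) = mex{0,1} = 2
g(7) = mex{0,1} = 2
g(8) = mex{0,1} = 2
g(9) = mex{1,2} = 0
So g(9) = 0.
Row C is a plain Nim row of size 10, so its Grundy value is 10.
For row D, compute g(0), g(1), … with moves {4, 7}:
g(0) = mex{} = 0
g(1) = mex{} = 0
g(2) = mex{} = 0
g(3) = mex{} = 0
g(4) = mex{0} = 1
g(5) = mex{0} = 1
g(6) = mex{0} = 1
g(7) = mex{0} = 1
g(8) = mex{0,1} = 2
g(9) = mex{0,1} = 2
So g(9) = 2.
By the Sprague-Grundy theorem, the Grundy value of a sum of independent games is the XOR of the component values.
Combined value = 11 XOR 0 XOR 10 XOR 2 = 3.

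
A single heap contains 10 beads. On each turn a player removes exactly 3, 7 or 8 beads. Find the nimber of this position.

3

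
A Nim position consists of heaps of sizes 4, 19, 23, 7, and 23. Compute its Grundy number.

Nim-sum: 4 XOR 19 XOR 23 XOR 7 XOR 23 = 16.

16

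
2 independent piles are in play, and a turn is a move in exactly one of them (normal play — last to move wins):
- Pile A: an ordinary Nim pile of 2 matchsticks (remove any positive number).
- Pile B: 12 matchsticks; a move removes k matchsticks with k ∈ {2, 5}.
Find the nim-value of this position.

Pile A is a plain Nim pile of size 2, so its Grundy value is 2.
For pile B, compute g(0), g(1), … with moves {2, 5}:
g(0) = mex{} = 0
g(1) = mex{} = 0
g(2) = mex{0} = 1
g(3) = mex{0} = 1
g(4) = mex{1} = 0
g(5) = mex{0,1} = 2
g(6) = mex{0} = 1
g(7) = mex{1,2} = 0
g(8) = mex{1} = 0
g(9) = mex{0} = 1
g(10) = mex{0,2} = 1
g(11) = mex{1} = 0
g(12) = mex{0,1} = 2
So g(12) = 2.
By the Sprague-Grundy theorem, the Grundy value of a sum of independent games is the XOR of the component values.
Combined value = 2 XOR 2 = 0.

0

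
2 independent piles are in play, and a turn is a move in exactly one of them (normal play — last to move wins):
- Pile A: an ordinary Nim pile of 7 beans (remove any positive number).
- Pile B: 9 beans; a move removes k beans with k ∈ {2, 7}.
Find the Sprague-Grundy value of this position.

7

Pile A is a plain Nim pile of size 7, so its Grundy value is 7.
Build the Grundy sequence for pile B with g(k) = mex{g(k−s) : s ∈ {2, 7}, s ≤ k}:
g(0) = mex{} = 0
g(1) = mex{} = 0
g(2) = mex{0} = 1
g(3) = mex{0} = 1
g(4) = mex{1} = 0
g(5) = mex{1} = 0
g(6) = mex{0} = 1
g(7) = mex{0} = 1
g(8) = mex{0,1} = 2
g(9) = mex{1} = 0
So g(9) = 0.
By the Sprague-Grundy theorem, the Grundy value of a sum of independent games is the XOR of the component values.
Combined value = 7 ⊕ 0 = 7.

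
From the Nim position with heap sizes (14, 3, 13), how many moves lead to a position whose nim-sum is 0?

0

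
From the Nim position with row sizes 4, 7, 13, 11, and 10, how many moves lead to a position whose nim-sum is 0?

3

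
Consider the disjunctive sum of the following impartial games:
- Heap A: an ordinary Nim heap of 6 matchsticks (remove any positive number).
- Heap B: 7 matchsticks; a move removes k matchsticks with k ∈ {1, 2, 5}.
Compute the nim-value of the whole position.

7

Heap A is a plain Nim heap of size 6, so its Grundy value is 6.
Grundy values for heap B (subtraction set {1, 2, 5}):
g(0) = mex{} = 0
g(1) = mex{0} = 1
g(2) = mex{0,1} = 2
g(3) = mex{1,2} = 0
g(4) = mex{0,2} = 1
g(5) = mex{0,1} = 2
g(6) = mex{1,2} = 0
g(7) = mex{0,2} = 1
So g(7) = 1.
The value of a disjunctive sum is the nim-sum of the parts.
Combined value = 6 XOR 1 = 7.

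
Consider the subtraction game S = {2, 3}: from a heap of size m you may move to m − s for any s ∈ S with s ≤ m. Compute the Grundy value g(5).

0

Grundy values for subtraction set {2, 3}:
k:     0  1  2  3  4  5
g(k):  0  0  1  1  2  0
So g(5) = 0.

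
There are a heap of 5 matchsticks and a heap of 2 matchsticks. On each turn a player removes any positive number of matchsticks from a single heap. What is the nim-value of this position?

7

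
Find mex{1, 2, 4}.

0

0 is not in the set, so the mex is 0.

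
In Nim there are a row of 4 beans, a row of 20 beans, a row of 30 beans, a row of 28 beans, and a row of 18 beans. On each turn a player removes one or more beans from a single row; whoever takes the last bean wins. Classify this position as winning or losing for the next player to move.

Losing position

Nim-sum: 4 ^ 20 ^ 30 ^ 28 ^ 18 = 0.
The nim-sum is 0, so this is a P-position: the player to move is in a losing position under optimal play.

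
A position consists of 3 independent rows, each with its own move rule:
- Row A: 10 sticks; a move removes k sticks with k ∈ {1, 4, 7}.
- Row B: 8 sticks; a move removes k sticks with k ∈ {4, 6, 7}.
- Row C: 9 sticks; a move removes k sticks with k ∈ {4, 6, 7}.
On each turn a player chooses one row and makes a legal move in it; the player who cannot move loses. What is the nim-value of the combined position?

0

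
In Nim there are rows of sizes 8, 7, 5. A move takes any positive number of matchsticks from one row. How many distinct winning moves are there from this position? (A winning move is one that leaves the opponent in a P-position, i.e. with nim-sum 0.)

1

Nim-sum: 8 ⊕ 7 ⊕ 5 = 10.
The overall nim-sum is X = 10. A row of size p has a winning move iff p XOR X < p (reduce it to p XOR X).
  8: 8 XOR 10 = 2 < 8 — winning move (to 2).
  7: 7 XOR 10 = 13 ≥ 7 — no move.
  5: 5 XOR 10 = 15 ≥ 5 — no move.
That gives 1 winning move.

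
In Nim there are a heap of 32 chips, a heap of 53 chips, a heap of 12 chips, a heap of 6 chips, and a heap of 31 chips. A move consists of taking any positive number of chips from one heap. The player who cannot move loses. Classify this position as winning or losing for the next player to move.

Losing position

Compute the nim-sum pairwise:
32 ⊕ 53 = 21
21 ⊕ 12 = 25
25 ⊕ 6 = 31
31 ⊕ 31 = 0
The nim-sum is 0, so this is a P-position: the player to move is in a losing position under optimal play.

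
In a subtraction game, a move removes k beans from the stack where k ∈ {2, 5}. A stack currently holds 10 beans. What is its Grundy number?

Grundy values for subtraction set {2, 5}:
k:     0  1  2  3  4  5  6  7  8  9 10
g(k):  0  0  1  1  0  2  1  0  0  1  1
So g(10) = 1.

1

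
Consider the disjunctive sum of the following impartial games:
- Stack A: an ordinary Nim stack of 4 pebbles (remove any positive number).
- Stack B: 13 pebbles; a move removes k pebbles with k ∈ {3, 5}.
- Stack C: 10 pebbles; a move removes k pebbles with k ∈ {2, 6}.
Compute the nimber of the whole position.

4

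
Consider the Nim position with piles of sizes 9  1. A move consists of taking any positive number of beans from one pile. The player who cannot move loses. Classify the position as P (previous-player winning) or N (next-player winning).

N-position

In binary:
  1001  (9)
  0001  (1)
  ----
  1000  (8)
The nim-sum is 8 ≠ 0, so this is an N-position: the player to move can win.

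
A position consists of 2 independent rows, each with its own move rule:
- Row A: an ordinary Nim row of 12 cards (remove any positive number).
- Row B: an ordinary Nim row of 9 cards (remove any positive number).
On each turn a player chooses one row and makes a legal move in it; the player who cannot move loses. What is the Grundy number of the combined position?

Row A is a plain Nim row of size 12, so its Grundy value is 12.
Row B is a plain Nim row of size 9, so its Grundy value is 9.
The value of a disjunctive sum is the nim-sum of the parts.
Combined value = 12 XOR 9 = 5.

5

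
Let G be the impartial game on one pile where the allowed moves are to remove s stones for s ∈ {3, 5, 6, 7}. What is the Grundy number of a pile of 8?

Compute g(0), g(1), … for moves {3, 5, 6, 7}:
g(0) = mex{} = 0
g(1) = mex{} = 0
g(2) = mex{} = 0
g(3) = mex{0} = 1
g(4) = mex{0} = 1
g(5) = mex{0} = 1
g(6) = mex{0,1} = 2
g(7) = mex{0,1} = 2
g(8) = mex{0,1} = 2
So g(8) = 2.

2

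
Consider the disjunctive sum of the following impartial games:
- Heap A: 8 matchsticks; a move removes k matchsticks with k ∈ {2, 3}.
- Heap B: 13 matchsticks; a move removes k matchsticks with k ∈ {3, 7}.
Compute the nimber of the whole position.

Grundy values for heap A (subtraction set {2, 3}):
k:     0  1  2  3  4  5  6  7  8
g(k):  0  0  1  1  2  0  0  1  1
So g(8) = 1.
Grundy values for heap B (subtraction set {3, 7}):
g(0) = mex{} = 0
g(1) = mex{} = 0
g(2) = mex{} = 0
g(3) = mex{0} = 1
g(4) = mex{0} = 1
g(5) = mex{0} = 1
g(6) = mex{1} = 0
g(7) = mex{0,1} = 2
g(8) = mex{0,1} = 2
g(9) = mex{0} = 1
g(10) = mex{1,2} = 0
g(11) = mex{1,2} = 0
g(12) = mex{1} = 0
g(13) = mex{0} = 1
So g(13) = 1.
By the Sprague-Grundy theorem, the Grundy value of a sum of independent games is the XOR of the component values.
Combined value = 1 ⊕ 1 = 0.

0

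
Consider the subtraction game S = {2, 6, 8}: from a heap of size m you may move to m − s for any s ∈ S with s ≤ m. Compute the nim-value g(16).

Compute g(0), g(1), … for moves {2, 6, 8}:
k:     0  1  2  3  4  5  6  7  8  9 10 11 12 13 14 15 16
g(k):  0  0  1  1  0  0  1  1  2  2  3  3  2  2  0  0  1
So g(16) = 1.

1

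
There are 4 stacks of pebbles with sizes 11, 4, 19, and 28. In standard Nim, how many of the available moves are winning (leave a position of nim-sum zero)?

0

Nim-sum: 11 ⊕ 4 ⊕ 19 ⊕ 28 = 0.
The nim-sum is already 0, so every move leaves a nonzero nim-sum — there are no winning moves.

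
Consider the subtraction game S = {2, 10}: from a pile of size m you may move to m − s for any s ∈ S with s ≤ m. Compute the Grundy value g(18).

1

Build the Grundy sequence with g(k) = mex{g(k−s) : s ∈ {2, 10}, s ≤ k}:
k:     0  1  2  3  4  5  6  7  8  9 10 11 12 13 14 15 16 17 18
g(k):  0  0  1  1  0  0  1  1  0  0  1  1  0  0  1  1  0  0  1
So g(18) = 1.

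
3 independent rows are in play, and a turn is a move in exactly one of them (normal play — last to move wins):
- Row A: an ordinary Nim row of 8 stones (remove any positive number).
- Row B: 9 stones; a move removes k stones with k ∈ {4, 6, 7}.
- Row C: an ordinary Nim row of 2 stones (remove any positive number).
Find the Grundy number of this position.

8

Row A is a plain Nim row of size 8, so its Grundy value is 8.
For row B, compute g(0), g(1), … with moves {4, 6, 7}:
g(0) = mex{} = 0
g(1) = mex{} = 0
g(2) = mex{} = 0
g(3) = mex{} = 0
g(4) = mex{0} = 1
g(5) = mex{0} = 1
g(6) = mex{0} = 1
g(7) = mex{0} = 1
g(8) = mex{0,1} = 2
g(9) = mex{0,1} = 2
So g(9) = 2.
Row C is a plain Nim row of size 2, so its Grundy value is 2.
The value of a disjunctive sum is the nim-sum of the parts.
Combined value = 8 ⊕ 2 ⊕ 2 = 8.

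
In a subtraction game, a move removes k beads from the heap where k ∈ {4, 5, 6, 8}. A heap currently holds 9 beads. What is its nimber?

2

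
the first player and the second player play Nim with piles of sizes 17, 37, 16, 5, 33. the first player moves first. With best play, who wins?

the second player wins

Nim-sum: 17 ^ 37 ^ 16 ^ 5 ^ 33 = 0.
The nim-sum is 0, so this is a P-position: the player to move is in a losing position under optimal play; the first player is about to move from it and so loses — the second player wins.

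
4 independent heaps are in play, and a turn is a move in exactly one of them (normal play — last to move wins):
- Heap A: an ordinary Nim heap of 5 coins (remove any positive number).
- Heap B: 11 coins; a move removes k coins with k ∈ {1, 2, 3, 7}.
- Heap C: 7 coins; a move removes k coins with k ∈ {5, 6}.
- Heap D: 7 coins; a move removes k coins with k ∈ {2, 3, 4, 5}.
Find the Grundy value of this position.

Heap A is a plain Nim heap of size 5, so its Grundy value is 5.
Build the Grundy sequence for heap B with g(k) = mex{g(k−s) : s ∈ {1, 2, 3, 7}, s ≤ k}:
k:     0  1  2  3  4  5  6  7  8  9 10 11
g(k):  0  1  2  3  0  1  2  3  0  1  2  3
So g(11) = 3.
Grundy values for heap C (subtraction set {5, 6}):
g(0) = mex{} = 0
g(1) = mex{} = 0
g(2) = mex{} = 0
g(3) = mex{} = 0
g(4) = mex{} = 0
g(5) = mex{0} = 1
g(6) = mex{0} = 1
g(7) = mex{0} = 1
So g(7) = 1.
For heap D, compute g(0), g(1), … with moves {2, 3, 4, 5}:
g(0) = mex{} = 0
g(1) = mex{} = 0
g(2) = mex{0} = 1
g(3) = mex{0} = 1
g(4) = mex{0,1} = 2
g(5) = mex{0,1} = 2
g(6) = mex{0,1,2} = 3
g(7) = mex{1,2} = 0
So g(7) = 0.
The value of a disjunctive sum is the nim-sum of the parts.
Combined value = 5 XOR 3 XOR 1 XOR 0 = 7.

7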